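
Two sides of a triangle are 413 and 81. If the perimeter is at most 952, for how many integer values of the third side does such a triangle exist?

126

Triangle inequality: 332 < x < 494. Perimeter ≤ 952 gives x ≤ 952 − 413 − 81 = 458.
So 332 < x ≤ 458; integers 333 through 458: 126 values.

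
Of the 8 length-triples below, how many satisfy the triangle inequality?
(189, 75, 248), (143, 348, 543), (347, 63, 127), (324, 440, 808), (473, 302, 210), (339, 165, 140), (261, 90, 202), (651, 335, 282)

3

(75,189,248): 75+189 > 248 → valid
(143,348,543): 143+348 ≤ 543 → not valid
(63,127,347): 63+127 ≤ 347 → not valid
(324,440,808): 324+440 ≤ 808 → not valid
(210,302,473): 210+302 > 473 → valid
(140,165,339): 140+165 ≤ 339 → not valid
(90,202,261): 90+202 > 261 → valid
(282,335,651): 282+335 ≤ 651 → not valid
3 of the 8 triples form a triangle.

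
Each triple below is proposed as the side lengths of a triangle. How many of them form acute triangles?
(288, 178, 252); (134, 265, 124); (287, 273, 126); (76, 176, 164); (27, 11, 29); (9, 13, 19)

(288,178,252): 178²+252² = 95188 > 82944 = 288² → acute
(134,265,124): 124+134 ≤ 265, not a triangle
(287,273,126): 126²+273² = 90405 > 82369 = 287² → acute
(76,176,164): 76²+164² = 32672 > 30976 = 176² → acute
(27,11,29): 11²+27² = 850 > 841 = 29² → acute
(9,13,19): 9²+13² = 250 < 361 = 19² → obtuse
4 of the 6 are acute.

4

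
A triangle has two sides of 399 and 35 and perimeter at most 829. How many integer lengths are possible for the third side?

31

Triangle inequality: 364 < x < 434. Perimeter ≤ 829 gives x ≤ 829 − 399 − 35 = 395.
So 364 < x ≤ 395; integers 365 through 395: 31 values.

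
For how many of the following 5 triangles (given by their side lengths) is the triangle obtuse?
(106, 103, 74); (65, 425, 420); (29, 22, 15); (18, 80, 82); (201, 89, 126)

(106,103,74): 74²+103² = 16085 > 11236 = 106² → acute
(65,425,420): 65²+420² = 180625 = 425² → right
(29,22,15): 15²+22² = 709 < 841 = 29² → obtuse
(18,80,82): 18²+80² = 6724 = 82² → right
(201,89,126): 89²+126² = 23797 < 40401 = 201² → obtuse
2 of the 5 are obtuse.

2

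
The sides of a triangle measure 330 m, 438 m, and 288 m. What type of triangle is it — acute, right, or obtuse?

Compare the square of the longest side to the sum of squares of the other two: 288² + 330² = 191844 = 438².

right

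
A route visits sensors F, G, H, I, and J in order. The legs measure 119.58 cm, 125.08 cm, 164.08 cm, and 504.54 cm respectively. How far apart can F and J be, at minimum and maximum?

95.80 ≤ FJ ≤ 913.28 cm

The maximum is all hops collinear in one direction: 119.58 + 125.08 + 164.08 + 504.54 = 913.28.
The longest hop is 504.54; the others sum to 408.74. Folding the others back against it leaves at least 504.54 − 408.74 = 95.80.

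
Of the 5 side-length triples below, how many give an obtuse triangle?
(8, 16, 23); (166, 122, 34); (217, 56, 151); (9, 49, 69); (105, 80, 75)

(8,16,23): 8²+16² = 320 < 529 = 23² → obtuse
(166,122,34): 34+122 ≤ 166, not a triangle
(217,56,151): 56+151 ≤ 217, not a triangle
(9,49,69): 9+49 ≤ 69, not a triangle
(105,80,75): 75²+80² = 12025 > 11025 = 105² → acute
1 of the 5 is obtuse.

1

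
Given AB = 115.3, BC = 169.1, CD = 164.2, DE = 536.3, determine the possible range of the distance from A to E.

87.7 ≤ AE ≤ 984.9

The maximum is all hops collinear in one direction: 115.3 + 169.1 + 164.2 + 536.3 = 984.9.
The longest hop is 536.3; the others sum to 448.6. Folding the others back against it leaves at least 536.3 − 448.6 = 87.7.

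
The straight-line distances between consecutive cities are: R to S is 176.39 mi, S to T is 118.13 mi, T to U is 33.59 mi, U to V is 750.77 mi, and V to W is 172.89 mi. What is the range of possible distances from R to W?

249.77 ≤ RW ≤ 1251.77 mi

The maximum is all hops collinear in one direction: 176.39 + 118.13 + 33.59 + 750.77 + 172.89 = 1251.77.
The longest hop is 750.77; the others sum to 501.00. Folding the others back against it leaves at least 750.77 − 501.00 = 249.77.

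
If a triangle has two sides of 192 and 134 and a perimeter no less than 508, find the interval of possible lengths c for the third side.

182 ≤ c < 326

Triangle inequality alone gives 58 < c < 326.
The perimeter condition gives c ≥ 508 − 192 − 134 = 182.
Intersecting the two: 182 ≤ c < 326.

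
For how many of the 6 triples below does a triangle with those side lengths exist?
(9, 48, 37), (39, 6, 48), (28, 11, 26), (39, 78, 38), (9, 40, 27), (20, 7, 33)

1

(9,37,48): 9+37 ≤ 48 → not valid
(6,39,48): 6+39 ≤ 48 → not valid
(11,26,28): 11+26 > 28 → valid
(38,39,78): 38+39 ≤ 78 → not valid
(9,27,40): 9+27 ≤ 40 → not valid
(7,20,33): 7+20 ≤ 33 → not valid
1 of the 6 triples forms a triangle.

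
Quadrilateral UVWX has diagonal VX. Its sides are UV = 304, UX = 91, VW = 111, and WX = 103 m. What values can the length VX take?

213 < VX < 214

From triangle UVX: |304 − 91| < VX < 304 + 91, i.e. 213 < VX < 395.
From triangle WVX: 8 < VX < 214.
Both must hold, so VX lies in the intersection.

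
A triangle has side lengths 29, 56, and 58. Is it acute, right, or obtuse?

Compare the square of the longest side to the sum of squares of the other two: 29² + 56² = 3977 > 3364 = 58².

acute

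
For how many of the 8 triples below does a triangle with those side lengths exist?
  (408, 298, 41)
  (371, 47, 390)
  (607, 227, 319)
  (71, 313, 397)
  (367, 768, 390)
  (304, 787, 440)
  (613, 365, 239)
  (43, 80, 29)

1

(41,298,408): 41+298 ≤ 408 → not valid
(47,371,390): 47+371 > 390 → valid
(227,319,607): 227+319 ≤ 607 → not valid
(71,313,397): 71+313 ≤ 397 → not valid
(367,390,768): 367+390 ≤ 768 → not valid
(304,440,787): 304+440 ≤ 787 → not valid
(239,365,613): 239+365 ≤ 613 → not valid
(29,43,80): 29+43 ≤ 80 → not valid
1 of the 8 triples forms a triangle.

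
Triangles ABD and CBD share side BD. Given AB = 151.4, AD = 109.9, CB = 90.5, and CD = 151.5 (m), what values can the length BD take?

61.0 < BD < 242.0

From triangle ABD: |151.4 − 109.9| < BD < 151.4 + 109.9, i.e. 41.5 < BD < 261.3.
From triangle CBD: 61.0 < BD < 242.0.
Both must hold, so BD lies in the intersection.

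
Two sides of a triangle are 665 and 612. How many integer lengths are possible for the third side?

1223

The third side lies in the open interval (53, 1277).
Integers from 54 to 1276 inclusive: 1276 − 54 + 1 = 1223.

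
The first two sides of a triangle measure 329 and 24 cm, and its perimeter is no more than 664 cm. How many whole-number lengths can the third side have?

6

Triangle inequality: 305 < x < 353. Perimeter ≤ 664 gives x ≤ 664 − 329 − 24 = 311.
So 305 < x ≤ 311; integers 306 through 311: 6 values.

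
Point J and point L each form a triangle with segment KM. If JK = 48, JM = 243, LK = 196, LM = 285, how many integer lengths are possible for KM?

95

From triangle JKM: 195 < KM < 291.
From triangle LKM: 89 < KM < 481.
Intersection: 195 < KM < 291, so integers 196 through 290: 95 values.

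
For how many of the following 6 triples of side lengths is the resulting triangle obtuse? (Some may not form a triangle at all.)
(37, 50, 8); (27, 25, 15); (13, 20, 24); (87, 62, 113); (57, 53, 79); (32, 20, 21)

(37,50,8): 8+37 ≤ 50, not a triangle
(27,25,15): 15²+25² = 850 > 729 = 27² → acute
(13,20,24): 13²+20² = 569 < 576 = 24² → obtuse
(87,62,113): 62²+87² = 11413 < 12769 = 113² → obtuse
(57,53,79): 53²+57² = 6058 < 6241 = 79² → obtuse
(32,20,21): 20²+21² = 841 < 1024 = 32² → obtuse
4 of the 6 are obtuse.

4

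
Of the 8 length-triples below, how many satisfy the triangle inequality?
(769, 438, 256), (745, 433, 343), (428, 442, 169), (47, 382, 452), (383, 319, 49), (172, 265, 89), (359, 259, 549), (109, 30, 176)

(256,438,769): 256+438 ≤ 769 → not valid
(343,433,745): 343+433 > 745 → valid
(169,428,442): 169+428 > 442 → valid
(47,382,452): 47+382 ≤ 452 → not valid
(49,319,383): 49+319 ≤ 383 → not valid
(89,172,265): 89+172 ≤ 265 → not valid
(259,359,549): 259+359 > 549 → valid
(30,109,176): 30+109 ≤ 176 → not valid
3 of the 8 triples form a triangle.

3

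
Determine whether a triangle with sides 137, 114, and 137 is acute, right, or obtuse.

Compare the square of the longest side to the sum of squares of the other two: 114² + 137² = 31765 > 18769 = 137².

acute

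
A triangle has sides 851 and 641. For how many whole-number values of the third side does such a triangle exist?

1281

The third side lies in the open interval (210, 1492).
Integers from 211 to 1491 inclusive: 1491 − 211 + 1 = 1281.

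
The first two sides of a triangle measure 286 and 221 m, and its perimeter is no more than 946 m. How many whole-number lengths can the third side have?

Triangle inequality: 65 < x < 507. Perimeter ≤ 946 gives x ≤ 946 − 286 − 221 = 439.
So 65 < x ≤ 439; integers 66 through 439: 374 values.

374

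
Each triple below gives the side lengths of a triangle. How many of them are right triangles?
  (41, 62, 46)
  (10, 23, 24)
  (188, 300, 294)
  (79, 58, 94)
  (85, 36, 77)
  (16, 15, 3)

1

(41,62,46): 41²+46² = 3797 < 3844 = 62² → obtuse
(10,23,24): 10²+23² = 629 > 576 = 24² → acute
(188,300,294): 188²+294² = 121780 > 90000 = 300² → acute
(79,58,94): 58²+79² = 9605 > 8836 = 94² → acute
(85,36,77): 36²+77² = 7225 = 85² → right
(16,15,3): 3²+15² = 234 < 256 = 16² → obtuse
1 of the 6 is right.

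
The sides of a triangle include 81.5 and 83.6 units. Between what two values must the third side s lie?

By the triangle inequality, s must be less than 81.5 + 83.6 = 165.1 and greater than |81.5 − 83.6| = 2.1.

2.1 < s < 165.1 (units)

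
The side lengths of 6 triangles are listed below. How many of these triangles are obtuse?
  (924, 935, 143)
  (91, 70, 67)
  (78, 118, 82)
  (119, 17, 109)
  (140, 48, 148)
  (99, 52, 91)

(924,935,143): 143²+924² = 874225 = 935² → right
(91,70,67): 67²+70² = 9389 > 8281 = 91² → acute
(78,118,82): 78²+82² = 12808 < 13924 = 118² → obtuse
(119,17,109): 17²+109² = 12170 < 14161 = 119² → obtuse
(140,48,148): 48²+140² = 21904 = 148² → right
(99,52,91): 52²+91² = 10985 > 9801 = 99² → acute
2 of the 6 are obtuse.

2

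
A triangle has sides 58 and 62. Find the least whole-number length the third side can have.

The third side must be strictly greater than |58 − 62| = 4.
The smallest integer above 4 is 5.

5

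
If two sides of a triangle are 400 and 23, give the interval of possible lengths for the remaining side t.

377 < t < 423

By the triangle inequality, t must be less than 400 + 23 = 423 and greater than |400 − 23| = 377.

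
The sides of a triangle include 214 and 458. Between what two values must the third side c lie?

244 < c < 672

By the triangle inequality, c must be less than 214 + 458 = 672 and greater than |214 − 458| = 244.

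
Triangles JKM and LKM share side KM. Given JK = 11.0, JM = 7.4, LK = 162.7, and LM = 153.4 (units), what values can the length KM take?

From triangle JKM: |11.0 − 7.4| < KM < 11.0 + 7.4, i.e. 3.6 < KM < 18.4.
From triangle LKM: 9.3 < KM < 316.1.
Both must hold, so KM lies in the intersection.

9.3 < KM < 18.4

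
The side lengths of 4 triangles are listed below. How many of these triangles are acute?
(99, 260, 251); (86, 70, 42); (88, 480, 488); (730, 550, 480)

1

(99,260,251): 99²+251² = 72802 > 67600 = 260² → acute
(86,70,42): 42²+70² = 6664 < 7396 = 86² → obtuse
(88,480,488): 88²+480² = 238144 = 488² → right
(730,550,480): 480²+550² = 532900 = 730² → right
1 of the 4 is acute.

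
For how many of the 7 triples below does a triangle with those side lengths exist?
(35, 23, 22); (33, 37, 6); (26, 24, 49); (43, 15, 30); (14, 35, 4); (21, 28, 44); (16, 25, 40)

6

(22,23,35): 22+23 > 35 → valid
(6,33,37): 6+33 > 37 → valid
(24,26,49): 24+26 > 49 → valid
(15,30,43): 15+30 > 43 → valid
(4,14,35): 4+14 ≤ 35 → not valid
(21,28,44): 21+28 > 44 → valid
(16,25,40): 16+25 > 40 → valid
6 of the 7 triples form a triangle.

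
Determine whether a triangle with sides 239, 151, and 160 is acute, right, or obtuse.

Compare the square of the longest side to the sum of squares of the other two: 151² + 160² = 48401 < 57121 = 239².

obtuse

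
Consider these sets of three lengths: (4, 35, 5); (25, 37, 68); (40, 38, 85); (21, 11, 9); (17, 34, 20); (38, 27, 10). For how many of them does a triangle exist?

(4,5,35): 4+5 ≤ 35 → not valid
(25,37,68): 25+37 ≤ 68 → not valid
(38,40,85): 38+40 ≤ 85 → not valid
(9,11,21): 9+11 ≤ 21 → not valid
(17,20,34): 17+20 > 34 → valid
(10,27,38): 10+27 ≤ 38 → not valid
1 of the 6 triples forms a triangle.

1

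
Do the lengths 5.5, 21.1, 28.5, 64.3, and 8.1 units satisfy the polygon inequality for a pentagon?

For a pentagon, each side must be shorter than the sum of the others.
Here the longest side is 64.3, but the remaining 4 sides sum to only 63.2.

No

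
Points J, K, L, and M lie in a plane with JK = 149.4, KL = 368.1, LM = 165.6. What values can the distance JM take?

The maximum is all hops collinear in one direction: 149.4 + 368.1 + 165.6 = 683.1.
The longest hop is 368.1; the others sum to 315.0. Folding the others back against it leaves at least 368.1 − 315.0 = 53.1.

53.1 ≤ JM ≤ 683.1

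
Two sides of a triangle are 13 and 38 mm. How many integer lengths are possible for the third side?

25

The third side lies in the open interval (25, 51).
Integers from 26 to 50 inclusive: 50 − 26 + 1 = 25.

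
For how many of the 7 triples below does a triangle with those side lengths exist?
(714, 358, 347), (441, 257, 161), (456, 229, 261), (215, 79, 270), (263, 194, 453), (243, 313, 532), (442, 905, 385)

(347,358,714): 347+358 ≤ 714 → not valid
(161,257,441): 161+257 ≤ 441 → not valid
(229,261,456): 229+261 > 456 → valid
(79,215,270): 79+215 > 270 → valid
(194,263,453): 194+263 > 453 → valid
(243,313,532): 243+313 > 532 → valid
(385,442,905): 385+442 ≤ 905 → not valid
4 of the 7 triples form a triangle.

4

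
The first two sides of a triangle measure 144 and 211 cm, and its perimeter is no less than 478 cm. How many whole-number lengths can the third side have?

232

Triangle inequality: 67 < x < 355. Perimeter ≥ 478 gives x ≥ 478 − 144 − 211 = 123.
So 123 ≤ x < 355; integers 123 through 354: 232 values.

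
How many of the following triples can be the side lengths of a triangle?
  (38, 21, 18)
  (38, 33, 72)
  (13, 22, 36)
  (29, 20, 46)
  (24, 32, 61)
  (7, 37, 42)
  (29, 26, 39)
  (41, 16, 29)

5

(18,21,38): 18+21 > 38 → valid
(33,38,72): 33+38 ≤ 72 → not valid
(13,22,36): 13+22 ≤ 36 → not valid
(20,29,46): 20+29 > 46 → valid
(24,32,61): 24+32 ≤ 61 → not valid
(7,37,42): 7+37 > 42 → valid
(26,29,39): 26+29 > 39 → valid
(16,29,41): 16+29 > 41 → valid
5 of the 8 triples form a triangle.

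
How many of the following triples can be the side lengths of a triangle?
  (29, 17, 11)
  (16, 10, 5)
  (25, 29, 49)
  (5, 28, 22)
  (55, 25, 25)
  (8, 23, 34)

(11,17,29): 11+17 ≤ 29 → not valid
(5,10,16): 5+10 ≤ 16 → not valid
(25,29,49): 25+29 > 49 → valid
(5,22,28): 5+22 ≤ 28 → not valid
(25,25,55): 25+25 ≤ 55 → not valid
(8,23,34): 8+23 ≤ 34 → not valid
1 of the 6 triples forms a triangle.

1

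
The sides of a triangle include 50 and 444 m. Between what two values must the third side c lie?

394 < c < 494

By the triangle inequality, c must be less than 50 + 444 = 494 and greater than |50 − 444| = 394.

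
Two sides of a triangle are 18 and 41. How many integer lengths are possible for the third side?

The third side lies in the open interval (23, 59).
Integers from 24 to 58 inclusive: 58 − 24 + 1 = 35.

35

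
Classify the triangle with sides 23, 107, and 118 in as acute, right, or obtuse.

obtuse

Compare the square of the longest side to the sum of squares of the other two: 23² + 107² = 11978 < 13924 = 118².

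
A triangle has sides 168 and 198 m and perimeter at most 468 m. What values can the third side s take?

30 < s ≤ 102 m

Triangle inequality alone gives 30 < s < 366.
The perimeter condition gives s ≤ 468 − 168 − 198 = 102.
Intersecting the two: 30 < s ≤ 102.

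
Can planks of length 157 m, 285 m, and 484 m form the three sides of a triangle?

The longest side is 484, but the other two sum to only 442.
442 < 484, so the triangle inequality fails.

No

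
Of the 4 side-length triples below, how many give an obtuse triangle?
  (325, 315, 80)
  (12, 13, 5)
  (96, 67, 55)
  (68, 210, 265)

(325,315,80): 80²+315² = 105625 = 325² → right
(12,13,5): 5²+12² = 169 = 13² → right
(96,67,55): 55²+67² = 7514 < 9216 = 96² → obtuse
(68,210,265): 68²+210² = 48724 < 70225 = 265² → obtuse
2 of the 4 are obtuse.

2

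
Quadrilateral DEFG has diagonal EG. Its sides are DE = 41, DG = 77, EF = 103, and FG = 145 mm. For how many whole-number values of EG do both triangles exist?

From triangle DEG: 36 < EG < 118.
From triangle FEG: 42 < EG < 248.
Intersection: 42 < EG < 118, so integers 43 through 117: 75 values.

75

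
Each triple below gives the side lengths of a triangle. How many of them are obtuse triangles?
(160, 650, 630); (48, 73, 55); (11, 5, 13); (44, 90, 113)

(160,650,630): 160²+630² = 422500 = 650² → right
(48,73,55): 48²+55² = 5329 = 73² → right
(11,5,13): 5²+11² = 146 < 169 = 13² → obtuse
(44,90,113): 44²+90² = 10036 < 12769 = 113² → obtuse
2 of the 4 are obtuse.

2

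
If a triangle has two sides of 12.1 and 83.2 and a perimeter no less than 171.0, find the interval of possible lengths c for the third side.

Triangle inequality alone gives 71.1 < c < 95.3.
The perimeter condition gives c ≥ 171.0 − 12.1 − 83.2 = 75.7.
Intersecting the two: 75.7 ≤ c < 95.3.

75.7 ≤ c < 95.3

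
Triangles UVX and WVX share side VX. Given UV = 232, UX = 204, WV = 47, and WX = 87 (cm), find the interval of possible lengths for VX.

40 < VX < 134

From triangle UVX: |232 − 204| < VX < 232 + 204, i.e. 28 < VX < 436.
From triangle WVX: 40 < VX < 134.
Both must hold, so VX lies in the intersection.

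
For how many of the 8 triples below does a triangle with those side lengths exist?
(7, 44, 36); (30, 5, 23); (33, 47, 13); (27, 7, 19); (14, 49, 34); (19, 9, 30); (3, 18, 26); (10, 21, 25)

(7,36,44): 7+36 ≤ 44 → not valid
(5,23,30): 5+23 ≤ 30 → not valid
(13,33,47): 13+33 ≤ 47 → not valid
(7,19,27): 7+19 ≤ 27 → not valid
(14,34,49): 14+34 ≤ 49 → not valid
(9,19,30): 9+19 ≤ 30 → not valid
(3,18,26): 3+18 ≤ 26 → not valid
(10,21,25): 10+21 > 25 → valid
1 of the 8 triples forms a triangle.

1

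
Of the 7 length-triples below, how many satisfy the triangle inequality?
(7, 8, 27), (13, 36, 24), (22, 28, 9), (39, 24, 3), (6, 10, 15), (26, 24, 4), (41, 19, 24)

5

(7,8,27): 7+8 ≤ 27 → not valid
(13,24,36): 13+24 > 36 → valid
(9,22,28): 9+22 > 28 → valid
(3,24,39): 3+24 ≤ 39 → not valid
(6,10,15): 6+10 > 15 → valid
(4,24,26): 4+24 > 26 → valid
(19,24,41): 19+24 > 41 → valid
5 of the 7 triples form a triangle.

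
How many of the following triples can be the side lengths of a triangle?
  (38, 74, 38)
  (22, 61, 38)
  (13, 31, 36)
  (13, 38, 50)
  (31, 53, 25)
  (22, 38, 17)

(38,38,74): 38+38 > 74 → valid
(22,38,61): 22+38 ≤ 61 → not valid
(13,31,36): 13+31 > 36 → valid
(13,38,50): 13+38 > 50 → valid
(25,31,53): 25+31 > 53 → valid
(17,22,38): 17+22 > 38 → valid
5 of the 6 triples form a triangle.

5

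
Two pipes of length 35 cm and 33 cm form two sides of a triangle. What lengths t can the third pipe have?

2 < t < 68 (cm)

By the triangle inequality, t must be less than 35 + 33 = 68 and greater than |35 − 33| = 2.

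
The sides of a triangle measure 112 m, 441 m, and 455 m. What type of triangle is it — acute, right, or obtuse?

Compare the square of the longest side to the sum of squares of the other two: 112² + 441² = 207025 = 455².

right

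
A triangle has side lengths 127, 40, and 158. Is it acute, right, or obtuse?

Compare the square of the longest side to the sum of squares of the other two: 40² + 127² = 17729 < 24964 = 158².

obtuse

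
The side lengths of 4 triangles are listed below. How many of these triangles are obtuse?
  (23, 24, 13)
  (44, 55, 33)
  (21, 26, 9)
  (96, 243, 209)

2

(23,24,13): 13²+23² = 698 > 576 = 24² → acute
(44,55,33): 33²+44² = 3025 = 55² → right
(21,26,9): 9²+21² = 522 < 676 = 26² → obtuse
(96,243,209): 96²+209² = 52897 < 59049 = 243² → obtuse
2 of the 4 are obtuse.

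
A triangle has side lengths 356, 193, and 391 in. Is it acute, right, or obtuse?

acute

Compare the square of the longest side to the sum of squares of the other two: 193² + 356² = 163985 > 152881 = 391².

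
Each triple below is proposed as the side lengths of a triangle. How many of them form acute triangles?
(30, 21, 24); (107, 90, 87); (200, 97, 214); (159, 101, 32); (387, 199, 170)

3

(30,21,24): 21²+24² = 1017 > 900 = 30² → acute
(107,90,87): 87²+90² = 15669 > 11449 = 107² → acute
(200,97,214): 97²+200² = 49409 > 45796 = 214² → acute
(159,101,32): 32+101 ≤ 159, not a triangle
(387,199,170): 170+199 ≤ 387, not a triangle
3 of the 5 are acute.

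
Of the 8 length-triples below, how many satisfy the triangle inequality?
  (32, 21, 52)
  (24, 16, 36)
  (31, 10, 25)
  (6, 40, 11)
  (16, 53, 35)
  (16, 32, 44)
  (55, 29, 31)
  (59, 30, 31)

6

(21,32,52): 21+32 > 52 → valid
(16,24,36): 16+24 > 36 → valid
(10,25,31): 10+25 > 31 → valid
(6,11,40): 6+11 ≤ 40 → not valid
(16,35,53): 16+35 ≤ 53 → not valid
(16,32,44): 16+32 > 44 → valid
(29,31,55): 29+31 > 55 → valid
(30,31,59): 30+31 > 59 → valid
6 of the 8 triples form a triangle.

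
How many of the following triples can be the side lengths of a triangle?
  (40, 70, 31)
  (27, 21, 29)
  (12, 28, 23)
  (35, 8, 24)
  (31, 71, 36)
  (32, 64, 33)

4

(31,40,70): 31+40 > 70 → valid
(21,27,29): 21+27 > 29 → valid
(12,23,28): 12+23 > 28 → valid
(8,24,35): 8+24 ≤ 35 → not valid
(31,36,71): 31+36 ≤ 71 → not valid
(32,33,64): 32+33 > 64 → valid
4 of the 6 triples form a triangle.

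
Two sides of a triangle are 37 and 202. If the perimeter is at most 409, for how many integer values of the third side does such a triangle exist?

5

Triangle inequality: 165 < x < 239. Perimeter ≤ 409 gives x ≤ 409 − 37 − 202 = 170.
So 165 < x ≤ 170; integers 166 through 170: 5 values.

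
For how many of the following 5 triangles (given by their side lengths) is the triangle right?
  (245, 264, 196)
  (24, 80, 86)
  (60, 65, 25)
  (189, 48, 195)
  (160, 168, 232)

(245,264,196): 196²+245² = 98441 > 69696 = 264² → acute
(24,80,86): 24²+80² = 6976 < 7396 = 86² → obtuse
(60,65,25): 25²+60² = 4225 = 65² → right
(189,48,195): 48²+189² = 38025 = 195² → right
(160,168,232): 160²+168² = 53824 = 232² → right
3 of the 5 are right.

3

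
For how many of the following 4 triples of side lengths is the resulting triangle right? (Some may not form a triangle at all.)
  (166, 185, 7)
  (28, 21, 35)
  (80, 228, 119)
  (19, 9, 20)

1

(166,185,7): 7+166 ≤ 185, not a triangle
(28,21,35): 21²+28² = 1225 = 35² → right
(80,228,119): 80+119 ≤ 228, not a triangle
(19,9,20): 9²+19² = 442 > 400 = 20² → acute
1 of the 4 is right.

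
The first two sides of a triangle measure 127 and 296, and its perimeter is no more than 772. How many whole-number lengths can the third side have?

180

Triangle inequality: 169 < x < 423. Perimeter ≤ 772 gives x ≤ 772 − 127 − 296 = 349.
So 169 < x ≤ 349; integers 170 through 349: 180 values.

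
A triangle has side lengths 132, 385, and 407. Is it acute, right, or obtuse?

right

Compare the square of the longest side to the sum of squares of the other two: 132² + 385² = 165649 = 407².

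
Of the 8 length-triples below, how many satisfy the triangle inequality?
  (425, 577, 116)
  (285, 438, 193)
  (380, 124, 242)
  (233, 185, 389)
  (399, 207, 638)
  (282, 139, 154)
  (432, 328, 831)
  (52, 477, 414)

(116,425,577): 116+425 ≤ 577 → not valid
(193,285,438): 193+285 > 438 → valid
(124,242,380): 124+242 ≤ 380 → not valid
(185,233,389): 185+233 > 389 → valid
(207,399,638): 207+399 ≤ 638 → not valid
(139,154,282): 139+154 > 282 → valid
(328,432,831): 328+432 ≤ 831 → not valid
(52,414,477): 52+414 ≤ 477 → not valid
3 of the 8 triples form a triangle.

3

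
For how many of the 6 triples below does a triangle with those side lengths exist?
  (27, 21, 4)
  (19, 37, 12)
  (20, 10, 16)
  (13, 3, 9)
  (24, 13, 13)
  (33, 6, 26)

(4,21,27): 4+21 ≤ 27 → not valid
(12,19,37): 12+19 ≤ 37 → not valid
(10,16,20): 10+16 > 20 → valid
(3,9,13): 3+9 ≤ 13 → not valid
(13,13,24): 13+13 > 24 → valid
(6,26,33): 6+26 ≤ 33 → not valid
2 of the 6 triples form a triangle.

2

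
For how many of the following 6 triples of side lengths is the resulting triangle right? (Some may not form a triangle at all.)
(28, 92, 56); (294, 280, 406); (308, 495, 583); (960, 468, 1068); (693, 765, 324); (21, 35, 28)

5

(28,92,56): 28+56 ≤ 92, not a triangle
(294,280,406): 280²+294² = 164836 = 406² → right
(308,495,583): 308²+495² = 339889 = 583² → right
(960,468,1068): 468²+960² = 1140624 = 1068² → right
(693,765,324): 324²+693² = 585225 = 765² → right
(21,35,28): 21²+28² = 1225 = 35² → right
5 of the 6 are right.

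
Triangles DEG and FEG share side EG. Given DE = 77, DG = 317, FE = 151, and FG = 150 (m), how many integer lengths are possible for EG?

From triangle DEG: 240 < EG < 394.
From triangle FEG: 1 < EG < 301.
Intersection: 240 < EG < 301, so integers 241 through 300: 60 values.

60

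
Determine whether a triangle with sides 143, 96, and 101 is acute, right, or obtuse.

obtuse

Compare the square of the longest side to the sum of squares of the other two: 96² + 101² = 19417 < 20449 = 143².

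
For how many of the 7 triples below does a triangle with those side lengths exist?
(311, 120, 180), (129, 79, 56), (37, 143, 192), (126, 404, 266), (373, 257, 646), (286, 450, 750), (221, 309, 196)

2

(120,180,311): 120+180 ≤ 311 → not valid
(56,79,129): 56+79 > 129 → valid
(37,143,192): 37+143 ≤ 192 → not valid
(126,266,404): 126+266 ≤ 404 → not valid
(257,373,646): 257+373 ≤ 646 → not valid
(286,450,750): 286+450 ≤ 750 → not valid
(196,221,309): 196+221 > 309 → valid
2 of the 7 triples form a triangle.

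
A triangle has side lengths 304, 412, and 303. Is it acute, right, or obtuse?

Compare the square of the longest side to the sum of squares of the other two: 303² + 304² = 184225 > 169744 = 412².

acute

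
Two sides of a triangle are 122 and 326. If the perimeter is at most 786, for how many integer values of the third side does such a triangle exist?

134

Triangle inequality: 204 < x < 448. Perimeter ≤ 786 gives x ≤ 786 − 122 − 326 = 338.
So 204 < x ≤ 338; integers 205 through 338: 134 values.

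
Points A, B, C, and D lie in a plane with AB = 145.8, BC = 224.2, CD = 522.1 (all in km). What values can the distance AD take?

152.1 ≤ AD ≤ 892.1 km

The maximum is all hops collinear in one direction: 145.8 + 224.2 + 522.1 = 892.1.
The longest hop is 522.1; the others sum to 370.0. Folding the others back against it leaves at least 522.1 − 370.0 = 152.1.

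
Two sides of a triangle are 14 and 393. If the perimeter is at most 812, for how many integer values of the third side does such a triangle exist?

26

Triangle inequality: 379 < x < 407. Perimeter ≤ 812 gives x ≤ 812 − 14 − 393 = 405.
So 379 < x ≤ 405; integers 380 through 405: 26 values.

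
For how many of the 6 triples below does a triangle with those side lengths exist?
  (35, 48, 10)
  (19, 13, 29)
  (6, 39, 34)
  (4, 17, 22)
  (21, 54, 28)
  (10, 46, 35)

(10,35,48): 10+35 ≤ 48 → not valid
(13,19,29): 13+19 > 29 → valid
(6,34,39): 6+34 > 39 → valid
(4,17,22): 4+17 ≤ 22 → not valid
(21,28,54): 21+28 ≤ 54 → not valid
(10,35,46): 10+35 ≤ 46 → not valid
2 of the 6 triples form a triangle.

2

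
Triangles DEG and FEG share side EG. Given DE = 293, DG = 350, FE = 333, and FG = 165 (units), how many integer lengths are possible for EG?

From triangle DEG: 57 < EG < 643.
From triangle FEG: 168 < EG < 498.
Intersection: 168 < EG < 498, so integers 169 through 497: 329 values.

329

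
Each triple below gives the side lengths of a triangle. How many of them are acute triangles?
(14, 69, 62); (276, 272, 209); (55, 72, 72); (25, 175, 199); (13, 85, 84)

2

(14,69,62): 14²+62² = 4040 < 4761 = 69² → obtuse
(276,272,209): 209²+272² = 117665 > 76176 = 276² → acute
(55,72,72): 55²+72² = 8209 > 5184 = 72² → acute
(25,175,199): 25²+175² = 31250 < 39601 = 199² → obtuse
(13,85,84): 13²+84² = 7225 = 85² → right
2 of the 5 are acute.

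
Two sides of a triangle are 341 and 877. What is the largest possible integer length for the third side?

1217

The third side must be strictly less than 341 + 877 = 1218.
The largest integer below 1218 is 1217.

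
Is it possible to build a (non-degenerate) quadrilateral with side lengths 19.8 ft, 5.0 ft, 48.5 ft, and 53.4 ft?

Yes

A quadrilateral exists iff every side is shorter than the sum of the others — equivalently, the longest side is less than the sum of the rest.
Longest side 53.4 < 73.3 (sum of the remaining 3), so yes.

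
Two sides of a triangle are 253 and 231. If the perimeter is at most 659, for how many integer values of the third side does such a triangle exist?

153

Triangle inequality: 22 < x < 484. Perimeter ≤ 659 gives x ≤ 659 − 253 − 231 = 175.
So 22 < x ≤ 175; integers 23 through 175: 153 values.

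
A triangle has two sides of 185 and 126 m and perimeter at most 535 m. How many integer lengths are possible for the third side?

Triangle inequality: 59 < x < 311. Perimeter ≤ 535 gives x ≤ 535 − 185 − 126 = 224.
So 59 < x ≤ 224; integers 60 through 224: 165 values.

165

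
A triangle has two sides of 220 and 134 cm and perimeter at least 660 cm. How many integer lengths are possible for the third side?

Triangle inequality: 86 < x < 354. Perimeter ≥ 660 gives x ≥ 660 − 220 − 134 = 306.
So 306 ≤ x < 354; integers 306 through 353: 48 values.

48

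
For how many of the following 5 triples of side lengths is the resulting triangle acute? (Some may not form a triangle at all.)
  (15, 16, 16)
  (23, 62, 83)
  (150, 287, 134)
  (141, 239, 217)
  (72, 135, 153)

2

(15,16,16): 15²+16² = 481 > 256 = 16² → acute
(23,62,83): 23²+62² = 4373 < 6889 = 83² → obtuse
(150,287,134): 134+150 ≤ 287, not a triangle
(141,239,217): 141²+217² = 66970 > 57121 = 239² → acute
(72,135,153): 72²+135² = 23409 = 153² → right
2 of the 5 are acute.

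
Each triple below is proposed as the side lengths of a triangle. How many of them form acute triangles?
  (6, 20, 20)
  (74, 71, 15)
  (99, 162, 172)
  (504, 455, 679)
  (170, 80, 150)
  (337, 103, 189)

(6,20,20): 6²+20² = 436 > 400 = 20² → acute
(74,71,15): 15²+71² = 5266 < 5476 = 74² → obtuse
(99,162,172): 99²+162² = 36045 > 29584 = 172² → acute
(504,455,679): 455²+504² = 461041 = 679² → right
(170,80,150): 80²+150² = 28900 = 170² → right
(337,103,189): 103+189 ≤ 337, not a triangle
2 of the 6 are acute.

2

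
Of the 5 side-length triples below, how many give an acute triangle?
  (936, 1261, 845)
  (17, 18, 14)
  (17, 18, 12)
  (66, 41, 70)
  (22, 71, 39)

(936,1261,845): 845²+936² = 1590121 = 1261² → right
(17,18,14): 14²+17² = 485 > 324 = 18² → acute
(17,18,12): 12²+17² = 433 > 324 = 18² → acute
(66,41,70): 41²+66² = 6037 > 4900 = 70² → acute
(22,71,39): 22+39 ≤ 71, not a triangle
3 of the 5 are acute.

3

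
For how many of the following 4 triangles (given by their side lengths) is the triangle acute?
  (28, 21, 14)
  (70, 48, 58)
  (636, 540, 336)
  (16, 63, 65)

(28,21,14): 14²+21² = 637 < 784 = 28² → obtuse
(70,48,58): 48²+58² = 5668 > 4900 = 70² → acute
(636,540,336): 336²+540² = 404496 = 636² → right
(16,63,65): 16²+63² = 4225 = 65² → right
1 of the 4 is acute.

1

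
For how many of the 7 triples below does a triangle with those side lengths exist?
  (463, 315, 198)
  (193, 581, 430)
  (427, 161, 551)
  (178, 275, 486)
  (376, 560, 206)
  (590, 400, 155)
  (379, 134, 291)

(198,315,463): 198+315 > 463 → valid
(193,430,581): 193+430 > 581 → valid
(161,427,551): 161+427 > 551 → valid
(178,275,486): 178+275 ≤ 486 → not valid
(206,376,560): 206+376 > 560 → valid
(155,400,590): 155+400 ≤ 590 → not valid
(134,291,379): 134+291 > 379 → valid
5 of the 7 triples form a triangle.

5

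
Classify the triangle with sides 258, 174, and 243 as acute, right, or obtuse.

Compare the square of the longest side to the sum of squares of the other two: 174² + 243² = 89325 > 66564 = 258².

acute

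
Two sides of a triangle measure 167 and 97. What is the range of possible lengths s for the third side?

70 < s < 264

By the triangle inequality, s must be less than 167 + 97 = 264 and greater than |167 − 97| = 70.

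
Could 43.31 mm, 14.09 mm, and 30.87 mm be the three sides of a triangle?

Yes

The longest side is 43.31, and the other two sum to 44.96.
Since 44.96 > 43.31, the triangle inequality holds.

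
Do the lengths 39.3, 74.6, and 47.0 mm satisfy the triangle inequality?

Yes

The longest side is 74.6, and the other two sum to 86.3.
Since 86.3 > 74.6, the triangle inequality holds.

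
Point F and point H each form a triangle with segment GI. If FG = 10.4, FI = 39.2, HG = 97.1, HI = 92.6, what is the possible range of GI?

28.8 < GI < 49.6

From triangle FGI: |10.4 − 39.2| < GI < 10.4 + 39.2, i.e. 28.8 < GI < 49.6.
From triangle HGI: 4.5 < GI < 189.7.
Both must hold, so GI lies in the intersection.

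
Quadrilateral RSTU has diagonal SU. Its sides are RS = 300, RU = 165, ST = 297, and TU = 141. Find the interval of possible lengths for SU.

156 < SU < 438

From triangle RSU: |300 − 165| < SU < 300 + 165, i.e. 135 < SU < 465.
From triangle TSU: 156 < SU < 438.
Both must hold, so SU lies in the intersection.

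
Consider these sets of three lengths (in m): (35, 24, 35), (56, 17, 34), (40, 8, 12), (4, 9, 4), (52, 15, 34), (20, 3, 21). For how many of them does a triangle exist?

(24,35,35): 24+35 > 35 → valid
(17,34,56): 17+34 ≤ 56 → not valid
(8,12,40): 8+12 ≤ 40 → not valid
(4,4,9): 4+4 ≤ 9 → not valid
(15,34,52): 15+34 ≤ 52 → not valid
(3,20,21): 3+20 > 21 → valid
2 of the 6 triples form a triangle.

2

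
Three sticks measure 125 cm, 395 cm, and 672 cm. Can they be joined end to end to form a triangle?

No

The longest side is 672, but the other two sum to only 520.
520 < 672, so the triangle inequality fails.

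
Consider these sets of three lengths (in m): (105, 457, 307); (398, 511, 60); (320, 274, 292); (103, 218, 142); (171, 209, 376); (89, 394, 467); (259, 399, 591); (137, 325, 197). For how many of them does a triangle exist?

(105,307,457): 105+307 ≤ 457 → not valid
(60,398,511): 60+398 ≤ 511 → not valid
(274,292,320): 274+292 > 320 → valid
(103,142,218): 103+142 > 218 → valid
(171,209,376): 171+209 > 376 → valid
(89,394,467): 89+394 > 467 → valid
(259,399,591): 259+399 > 591 → valid
(137,197,325): 137+197 > 325 → valid
6 of the 8 triples form a triangle.

6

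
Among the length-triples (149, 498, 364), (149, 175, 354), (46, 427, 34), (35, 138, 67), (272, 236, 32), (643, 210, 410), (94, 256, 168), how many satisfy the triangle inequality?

(149,364,498): 149+364 > 498 → valid
(149,175,354): 149+175 ≤ 354 → not valid
(34,46,427): 34+46 ≤ 427 → not valid
(35,67,138): 35+67 ≤ 138 → not valid
(32,236,272): 32+236 ≤ 272 → not valid
(210,410,643): 210+410 ≤ 643 → not valid
(94,168,256): 94+168 > 256 → valid
2 of the 7 triples form a triangle.

2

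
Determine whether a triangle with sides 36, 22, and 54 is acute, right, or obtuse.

Compare the square of the longest side to the sum of squares of the other two: 22² + 36² = 1780 < 2916 = 54².

obtuse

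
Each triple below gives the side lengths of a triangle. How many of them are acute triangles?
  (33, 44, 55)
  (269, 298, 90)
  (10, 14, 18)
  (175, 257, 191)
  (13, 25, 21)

1

(33,44,55): 33²+44² = 3025 = 55² → right
(269,298,90): 90²+269² = 80461 < 88804 = 298² → obtuse
(10,14,18): 10²+14² = 296 < 324 = 18² → obtuse
(175,257,191): 175²+191² = 67106 > 66049 = 257² → acute
(13,25,21): 13²+21² = 610 < 625 = 25² → obtuse
1 of the 5 is acute.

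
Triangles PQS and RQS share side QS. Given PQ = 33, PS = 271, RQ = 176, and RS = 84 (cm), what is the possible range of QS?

From triangle PQS: |33 − 271| < QS < 33 + 271, i.e. 238 < QS < 304.
From triangle RQS: 92 < QS < 260.
Both must hold, so QS lies in the intersection.

238 < QS < 260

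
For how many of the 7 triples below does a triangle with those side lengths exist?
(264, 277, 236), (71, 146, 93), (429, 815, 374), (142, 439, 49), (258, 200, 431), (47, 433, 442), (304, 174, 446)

(236,264,277): 236+264 > 277 → valid
(71,93,146): 71+93 > 146 → valid
(374,429,815): 374+429 ≤ 815 → not valid
(49,142,439): 49+142 ≤ 439 → not valid
(200,258,431): 200+258 > 431 → valid
(47,433,442): 47+433 > 442 → valid
(174,304,446): 174+304 > 446 → valid
5 of the 7 triples form a triangle.

5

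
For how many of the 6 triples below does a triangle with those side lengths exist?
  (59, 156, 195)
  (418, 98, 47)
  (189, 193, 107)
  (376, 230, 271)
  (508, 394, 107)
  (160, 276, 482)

(59,156,195): 59+156 > 195 → valid
(47,98,418): 47+98 ≤ 418 → not valid
(107,189,193): 107+189 > 193 → valid
(230,271,376): 230+271 > 376 → valid
(107,394,508): 107+394 ≤ 508 → not valid
(160,276,482): 160+276 ≤ 482 → not valid
3 of the 6 triples form a triangle.

3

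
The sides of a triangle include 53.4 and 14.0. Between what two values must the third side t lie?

By the triangle inequality, t must be less than 53.4 + 14.0 = 67.4 and greater than |53.4 − 14.0| = 39.4.

39.4 < t < 67.4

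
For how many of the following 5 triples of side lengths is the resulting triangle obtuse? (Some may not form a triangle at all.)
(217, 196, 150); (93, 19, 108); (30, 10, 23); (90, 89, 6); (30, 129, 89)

3

(217,196,150): 150²+196² = 60916 > 47089 = 217² → acute
(93,19,108): 19²+93² = 9010 < 11664 = 108² → obtuse
(30,10,23): 10²+23² = 629 < 900 = 30² → obtuse
(90,89,6): 6²+89² = 7957 < 8100 = 90² → obtuse
(30,129,89): 30+89 ≤ 129, not a triangle
3 of the 5 are obtuse.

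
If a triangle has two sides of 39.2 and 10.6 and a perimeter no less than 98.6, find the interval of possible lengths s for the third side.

Triangle inequality alone gives 28.6 < s < 49.8.
The perimeter condition gives s ≥ 98.6 − 39.2 − 10.6 = 48.8.
Intersecting the two: 48.8 ≤ s < 49.8.

48.8 ≤ s < 49.8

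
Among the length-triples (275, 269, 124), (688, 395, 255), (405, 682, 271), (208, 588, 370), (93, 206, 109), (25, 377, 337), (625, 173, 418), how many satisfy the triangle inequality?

(124,269,275): 124+269 > 275 → valid
(255,395,688): 255+395 ≤ 688 → not valid
(271,405,682): 271+405 ≤ 682 → not valid
(208,370,588): 208+370 ≤ 588 → not valid
(93,109,206): 93+109 ≤ 206 → not valid
(25,337,377): 25+337 ≤ 377 → not valid
(173,418,625): 173+418 ≤ 625 → not valid
1 of the 7 triples forms a triangle.

1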